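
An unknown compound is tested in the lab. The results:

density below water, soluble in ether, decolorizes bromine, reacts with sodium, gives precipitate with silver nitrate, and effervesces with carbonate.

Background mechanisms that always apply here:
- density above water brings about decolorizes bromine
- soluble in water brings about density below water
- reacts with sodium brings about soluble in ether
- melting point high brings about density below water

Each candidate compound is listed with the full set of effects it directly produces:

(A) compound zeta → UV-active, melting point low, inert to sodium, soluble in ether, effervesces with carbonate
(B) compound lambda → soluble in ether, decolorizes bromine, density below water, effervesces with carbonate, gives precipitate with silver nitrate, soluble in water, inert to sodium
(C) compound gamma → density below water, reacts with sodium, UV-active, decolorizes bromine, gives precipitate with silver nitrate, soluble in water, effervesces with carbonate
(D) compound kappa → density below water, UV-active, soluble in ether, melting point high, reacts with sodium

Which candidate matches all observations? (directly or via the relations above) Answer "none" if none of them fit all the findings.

C

Checking each candidate against the observations:
(A) compound zeta — fails on density below water, decolorizes bromine, reacts with sodium, gives precipitate with silver nitrate (predicts inert to sodium, not reacts with sodium)
(B) compound lambda — density below water yes; soluble in ether yes; decolorizes bromine yes; reacts with sodium NO; gives precipitate with silver nitrate yes; effervesces with carbonate yes
(C) compound gamma — accounts for every observation (soluble in ether through reacts with sodium → soluble in ether)
(D) compound kappa — does not account for decolorizes bromine, gives precipitate with silver nitrate, effervesces with carbonate
Only (C) is consistent with every observation.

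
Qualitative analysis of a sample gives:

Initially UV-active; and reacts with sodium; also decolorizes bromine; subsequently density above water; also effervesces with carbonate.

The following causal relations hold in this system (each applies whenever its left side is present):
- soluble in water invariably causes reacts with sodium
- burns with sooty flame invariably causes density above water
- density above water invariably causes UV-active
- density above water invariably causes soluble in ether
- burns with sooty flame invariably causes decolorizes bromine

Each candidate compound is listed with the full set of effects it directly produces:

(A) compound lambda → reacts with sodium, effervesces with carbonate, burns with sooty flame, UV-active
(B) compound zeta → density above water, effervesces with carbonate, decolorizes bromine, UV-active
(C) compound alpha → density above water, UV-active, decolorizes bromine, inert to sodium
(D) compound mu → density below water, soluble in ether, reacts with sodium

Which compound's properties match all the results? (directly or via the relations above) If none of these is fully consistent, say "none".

A

Checking each candidate against the observations:
(A) compound lambda — accounts for every observation (decolorizes bromine through burns with sooty flame → decolorizes bromine)
(B) compound zeta — does not account for reacts with sodium
(C) compound alpha — fails on reacts with sodium, effervesces with carbonate (predicts inert to sodium, not reacts with sodium)
(D) compound mu — fails on UV-active, decolorizes bromine, density above water, effervesces with carbonate (predicts density below water, not density above water)
Only (A) is consistent with every observation.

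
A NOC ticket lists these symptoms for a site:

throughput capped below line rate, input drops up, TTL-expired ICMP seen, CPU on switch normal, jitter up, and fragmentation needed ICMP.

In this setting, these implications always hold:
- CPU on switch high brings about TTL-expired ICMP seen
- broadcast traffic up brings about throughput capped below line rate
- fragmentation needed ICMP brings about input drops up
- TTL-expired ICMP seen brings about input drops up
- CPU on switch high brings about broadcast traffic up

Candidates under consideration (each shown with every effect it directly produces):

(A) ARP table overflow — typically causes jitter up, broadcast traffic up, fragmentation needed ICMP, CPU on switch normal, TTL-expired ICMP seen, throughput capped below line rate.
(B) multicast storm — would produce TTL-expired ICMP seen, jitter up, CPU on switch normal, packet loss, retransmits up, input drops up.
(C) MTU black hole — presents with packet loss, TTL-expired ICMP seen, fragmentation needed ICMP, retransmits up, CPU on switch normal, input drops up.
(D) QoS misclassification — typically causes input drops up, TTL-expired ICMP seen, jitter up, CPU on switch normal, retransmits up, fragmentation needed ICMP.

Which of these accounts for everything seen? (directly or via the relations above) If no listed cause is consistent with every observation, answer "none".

Per-candidate check:
(A) ARP table overflow — throughput capped below line rate ✓; input drops up ✓ (by TTL-expired ICMP seen → input drops up); TTL-expired ICMP seen ✓; CPU on switch normal ✓; jitter up ✓; fragmentation needed ICMP ✓
(B) multicast storm — throughput capped below line rate ✗; input drops up ✓; TTL-expired ICMP seen ✓; CPU on switch normal ✓; jitter up ✓; fragmentation needed ICMP ✗
(C) MTU black hole — does not account for throughput capped below line rate, jitter up
(D) QoS misclassification — throughput capped below line rate ✗; input drops up ✓; TTL-expired ICMP seen ✓; CPU on switch normal ✓; jitter up ✓; fragmentation needed ICMP ✓
(A) alone accounts for all the evidence.

A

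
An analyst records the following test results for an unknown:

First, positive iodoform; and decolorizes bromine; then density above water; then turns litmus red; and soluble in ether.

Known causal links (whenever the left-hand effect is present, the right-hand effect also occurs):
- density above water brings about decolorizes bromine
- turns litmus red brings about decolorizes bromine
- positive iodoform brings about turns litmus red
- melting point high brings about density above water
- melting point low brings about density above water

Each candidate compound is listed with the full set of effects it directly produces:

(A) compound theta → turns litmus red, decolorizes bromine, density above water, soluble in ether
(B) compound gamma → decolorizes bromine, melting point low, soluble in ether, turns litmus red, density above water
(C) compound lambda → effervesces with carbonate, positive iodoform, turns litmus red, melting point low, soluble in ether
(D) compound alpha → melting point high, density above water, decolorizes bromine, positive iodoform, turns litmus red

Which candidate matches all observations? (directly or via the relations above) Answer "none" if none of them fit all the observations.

C

Per-candidate check:
(A) compound theta — positive iodoform miss; decolorizes bromine match; density above water match; turns litmus red match; soluble in ether match
(B) compound gamma — does not account for positive iodoform
(C) compound lambda — positive iodoform match; decolorizes bromine match (via turns litmus red → decolorizes bromine); density above water match (via melting point low → density above water); turns litmus red match; soluble in ether match
(D) compound alpha — does not account for soluble in ether
(C) alone accounts for all the evidence.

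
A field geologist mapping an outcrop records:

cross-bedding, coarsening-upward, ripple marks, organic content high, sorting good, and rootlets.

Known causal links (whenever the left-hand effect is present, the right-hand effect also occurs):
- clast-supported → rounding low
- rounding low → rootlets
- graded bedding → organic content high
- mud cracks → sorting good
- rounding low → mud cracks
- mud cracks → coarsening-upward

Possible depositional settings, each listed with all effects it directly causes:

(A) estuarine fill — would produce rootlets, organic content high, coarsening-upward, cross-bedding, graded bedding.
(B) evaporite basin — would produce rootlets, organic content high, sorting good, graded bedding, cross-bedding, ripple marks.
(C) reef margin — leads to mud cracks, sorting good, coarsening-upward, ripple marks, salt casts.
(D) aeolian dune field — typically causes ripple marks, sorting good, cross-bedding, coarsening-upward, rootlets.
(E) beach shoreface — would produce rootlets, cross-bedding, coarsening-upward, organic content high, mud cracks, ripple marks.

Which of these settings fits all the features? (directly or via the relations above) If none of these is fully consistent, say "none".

For each candidate, compare predicted effects to what was observed:
(A) estuarine fill — does not account for ripple marks, sorting good
(B) evaporite basin — cross-bedding +; coarsening-upward -; ripple marks +; organic content high +; sorting good +; rootlets +
(C) reef margin — cross-bedding -; coarsening-upward +; ripple marks +; organic content high -; sorting good +; rootlets -
(D) aeolian dune field — does not account for organic content high
(E) beach shoreface — accounts for every observation (sorting good through mud cracks → sorting good)
(E) alone accounts for all the evidence.

E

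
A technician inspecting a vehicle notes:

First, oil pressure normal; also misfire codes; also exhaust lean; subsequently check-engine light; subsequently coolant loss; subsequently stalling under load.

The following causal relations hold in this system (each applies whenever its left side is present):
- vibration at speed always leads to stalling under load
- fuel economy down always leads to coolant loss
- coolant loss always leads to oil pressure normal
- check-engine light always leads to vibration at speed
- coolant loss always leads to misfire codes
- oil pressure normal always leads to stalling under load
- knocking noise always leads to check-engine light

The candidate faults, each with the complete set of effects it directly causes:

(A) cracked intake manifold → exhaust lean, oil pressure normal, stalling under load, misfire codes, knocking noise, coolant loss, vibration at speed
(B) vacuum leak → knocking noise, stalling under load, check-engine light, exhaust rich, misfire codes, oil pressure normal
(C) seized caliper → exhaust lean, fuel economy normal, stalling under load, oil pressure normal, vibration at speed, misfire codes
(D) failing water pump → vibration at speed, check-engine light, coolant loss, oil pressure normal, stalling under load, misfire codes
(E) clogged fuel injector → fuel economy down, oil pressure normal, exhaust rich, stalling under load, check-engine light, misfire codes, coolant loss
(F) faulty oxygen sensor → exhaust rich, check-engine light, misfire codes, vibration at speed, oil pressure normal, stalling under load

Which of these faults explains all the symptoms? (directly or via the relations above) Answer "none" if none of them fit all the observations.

A

Checking each candidate against the observations:
(A) cracked intake manifold — oil pressure normal yes; misfire codes yes; exhaust lean yes; check-engine light yes (by knocking noise → check-engine light); coolant loss yes; stalling under load yes
(B) vacuum leak — fails on exhaust lean, coolant loss (predicts exhaust rich, not exhaust lean)
(C) seized caliper — oil pressure normal yes; misfire codes yes; exhaust lean yes; check-engine light NO; coolant loss NO; stalling under load yes
(D) failing water pump — does not account for exhaust lean
(E) clogged fuel injector — oil pressure normal yes; misfire codes yes; exhaust lean NO; check-engine light yes; coolant loss yes; stalling under load yes
(F) faulty oxygen sensor — fails on exhaust lean, coolant loss (predicts exhaust rich, not exhaust lean)
(A) alone accounts for all the evidence.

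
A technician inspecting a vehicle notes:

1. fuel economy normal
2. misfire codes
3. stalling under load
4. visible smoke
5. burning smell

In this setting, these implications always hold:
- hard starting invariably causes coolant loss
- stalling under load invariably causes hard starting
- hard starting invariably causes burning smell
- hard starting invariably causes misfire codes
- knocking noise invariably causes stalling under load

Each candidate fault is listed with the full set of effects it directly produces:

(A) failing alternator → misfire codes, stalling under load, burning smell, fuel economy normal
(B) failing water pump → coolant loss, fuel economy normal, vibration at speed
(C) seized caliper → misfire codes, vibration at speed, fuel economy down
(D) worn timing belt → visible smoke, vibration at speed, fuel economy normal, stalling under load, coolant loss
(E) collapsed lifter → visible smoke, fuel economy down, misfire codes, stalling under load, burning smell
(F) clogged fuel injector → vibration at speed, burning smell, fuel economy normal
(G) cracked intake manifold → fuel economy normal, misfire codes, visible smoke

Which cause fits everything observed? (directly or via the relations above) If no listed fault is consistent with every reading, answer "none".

Per-candidate check:
(A) failing alternator — does not account for visible smoke
(B) failing water pump — fuel economy normal yes; misfire codes NO; stalling under load NO; visible smoke NO; burning smell NO
(C) seized caliper — fuel economy normal NO; misfire codes yes; stalling under load NO; visible smoke NO; burning smell NO
(D) worn timing belt — accounts for every observation (misfire codes through stalling under load → hard starting → misfire codes)
(E) collapsed lifter — fuel economy normal NO; misfire codes yes; stalling under load yes; visible smoke yes; burning smell yes
(F) clogged fuel injector — fuel economy normal yes; misfire codes NO; stalling under load NO; visible smoke NO; burning smell yes
(G) cracked intake manifold — does not account for stalling under load, burning smell
Only (D) is consistent with every observation.

D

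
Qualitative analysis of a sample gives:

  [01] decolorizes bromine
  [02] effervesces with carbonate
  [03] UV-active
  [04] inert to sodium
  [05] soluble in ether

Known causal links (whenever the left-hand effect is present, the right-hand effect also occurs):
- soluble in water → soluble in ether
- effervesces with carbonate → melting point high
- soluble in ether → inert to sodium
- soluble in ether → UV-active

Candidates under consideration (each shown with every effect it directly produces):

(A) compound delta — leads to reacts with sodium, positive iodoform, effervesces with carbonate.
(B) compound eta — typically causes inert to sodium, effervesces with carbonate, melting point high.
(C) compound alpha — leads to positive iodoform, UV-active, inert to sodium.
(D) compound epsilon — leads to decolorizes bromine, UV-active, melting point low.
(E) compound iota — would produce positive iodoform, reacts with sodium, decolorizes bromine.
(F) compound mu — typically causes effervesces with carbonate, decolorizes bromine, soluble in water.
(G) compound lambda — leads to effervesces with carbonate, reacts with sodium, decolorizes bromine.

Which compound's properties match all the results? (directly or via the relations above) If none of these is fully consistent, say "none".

For each candidate, compare predicted effects to what was observed:
(A) compound delta — fails on decolorizes bromine, UV-active, inert to sodium, soluble in ether (predicts reacts with sodium, not inert to sodium)
(B) compound eta — decolorizes bromine miss; effervesces with carbonate match; UV-active miss; inert to sodium match; soluble in ether miss
(C) compound alpha — does not account for decolorizes bromine, effervesces with carbonate, soluble in ether
(D) compound epsilon — does not account for effervesces with carbonate, inert to sodium, soluble in ether
(E) compound iota — fails on effervesces with carbonate, UV-active, inert to sodium, soluble in ether (predicts reacts with sodium, not inert to sodium)
(F) compound mu — decolorizes bromine match; effervesces with carbonate match; UV-active match (via soluble in water → soluble in ether → UV-active); inert to sodium match (via soluble in water → soluble in ether → inert to sodium); soluble in ether match (via soluble in water → soluble in ether)
(G) compound lambda — decolorizes bromine match; effervesces with carbonate match; UV-active miss; inert to sodium miss; soluble in ether miss
(F) is the only candidate with no mismatches.

F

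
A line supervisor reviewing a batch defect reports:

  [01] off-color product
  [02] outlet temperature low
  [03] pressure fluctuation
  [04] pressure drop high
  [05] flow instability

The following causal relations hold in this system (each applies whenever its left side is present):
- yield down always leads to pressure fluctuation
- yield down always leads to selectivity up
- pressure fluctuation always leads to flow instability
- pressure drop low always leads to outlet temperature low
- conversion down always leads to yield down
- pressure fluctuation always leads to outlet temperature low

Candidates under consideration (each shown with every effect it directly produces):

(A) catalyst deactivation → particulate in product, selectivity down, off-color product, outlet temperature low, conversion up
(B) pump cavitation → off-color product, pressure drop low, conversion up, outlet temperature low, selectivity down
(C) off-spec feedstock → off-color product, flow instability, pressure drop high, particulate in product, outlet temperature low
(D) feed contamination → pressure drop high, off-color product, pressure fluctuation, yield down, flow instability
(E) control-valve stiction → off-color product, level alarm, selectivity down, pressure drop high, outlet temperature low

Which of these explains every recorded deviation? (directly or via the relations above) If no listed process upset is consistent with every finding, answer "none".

D

Checking each candidate against the observations:
(A) catalyst deactivation — off-color product yes; outlet temperature low yes; pressure fluctuation NO; pressure drop high NO; flow instability NO
(B) pump cavitation — fails on pressure fluctuation, pressure drop high, flow instability (predicts pressure drop low, not pressure drop high)
(C) off-spec feedstock — does not account for pressure fluctuation
(D) feed contamination — off-color product yes; outlet temperature low yes (by pressure fluctuation → outlet temperature low); pressure fluctuation yes; pressure drop high yes; flow instability yes
(E) control-valve stiction — does not account for pressure fluctuation, flow instability
Only (D) is consistent with every observation.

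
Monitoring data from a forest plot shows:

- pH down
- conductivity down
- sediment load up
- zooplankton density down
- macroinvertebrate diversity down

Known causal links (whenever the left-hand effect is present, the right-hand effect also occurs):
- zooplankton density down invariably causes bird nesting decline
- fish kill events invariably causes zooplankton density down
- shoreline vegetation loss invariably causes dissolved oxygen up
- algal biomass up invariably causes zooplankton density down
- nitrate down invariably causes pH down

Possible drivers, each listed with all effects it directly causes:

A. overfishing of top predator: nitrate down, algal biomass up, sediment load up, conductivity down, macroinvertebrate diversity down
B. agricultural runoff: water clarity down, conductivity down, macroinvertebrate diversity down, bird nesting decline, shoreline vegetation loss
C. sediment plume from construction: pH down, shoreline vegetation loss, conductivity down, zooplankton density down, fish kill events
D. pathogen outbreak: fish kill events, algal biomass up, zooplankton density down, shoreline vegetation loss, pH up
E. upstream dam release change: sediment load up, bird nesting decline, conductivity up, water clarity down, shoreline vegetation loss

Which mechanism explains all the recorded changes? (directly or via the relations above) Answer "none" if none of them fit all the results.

Checking each candidate against the observations:
(A) overfishing of top predator — accounts for every observation (pH down via nitrate down → pH down)
(B) agricultural runoff — pH down miss; conductivity down match; sediment load up miss; zooplankton density down miss; macroinvertebrate diversity down match
(C) sediment plume from construction — pH down match; conductivity down match; sediment load up miss; zooplankton density down match; macroinvertebrate diversity down miss
(D) pathogen outbreak — pH down miss; conductivity down miss; sediment load up miss; zooplankton density down match; macroinvertebrate diversity down miss
(E) upstream dam release change — pH down miss; conductivity down miss; sediment load up match; zooplankton density down miss; macroinvertebrate diversity down miss
(A) alone accounts for all the evidence.

A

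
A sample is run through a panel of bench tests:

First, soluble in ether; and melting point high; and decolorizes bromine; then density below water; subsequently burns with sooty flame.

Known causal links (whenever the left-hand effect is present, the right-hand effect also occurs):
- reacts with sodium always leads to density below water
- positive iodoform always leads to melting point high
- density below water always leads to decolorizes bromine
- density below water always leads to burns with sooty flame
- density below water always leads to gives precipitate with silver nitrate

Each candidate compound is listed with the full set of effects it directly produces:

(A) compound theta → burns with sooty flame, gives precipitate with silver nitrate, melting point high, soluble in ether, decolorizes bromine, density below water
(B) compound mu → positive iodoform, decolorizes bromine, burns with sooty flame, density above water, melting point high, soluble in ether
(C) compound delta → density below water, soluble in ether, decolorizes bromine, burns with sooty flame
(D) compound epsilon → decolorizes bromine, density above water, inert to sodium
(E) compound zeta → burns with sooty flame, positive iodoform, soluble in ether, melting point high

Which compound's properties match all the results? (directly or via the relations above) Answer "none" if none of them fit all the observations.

Testing each hypothesis:
(A) compound theta — soluble in ether match; melting point high match; decolorizes bromine match; density below water match; burns with sooty flame match
(B) compound mu — soluble in ether match; melting point high match; decolorizes bromine match; density below water miss; burns with sooty flame match
(C) compound delta — does not account for melting point high
(D) compound epsilon — soluble in ether miss; melting point high miss; decolorizes bromine match; density below water miss; burns with sooty flame miss
(E) compound zeta — soluble in ether match; melting point high match; decolorizes bromine miss; density below water miss; burns with sooty flame match
Only (A) is consistent with every observation.

A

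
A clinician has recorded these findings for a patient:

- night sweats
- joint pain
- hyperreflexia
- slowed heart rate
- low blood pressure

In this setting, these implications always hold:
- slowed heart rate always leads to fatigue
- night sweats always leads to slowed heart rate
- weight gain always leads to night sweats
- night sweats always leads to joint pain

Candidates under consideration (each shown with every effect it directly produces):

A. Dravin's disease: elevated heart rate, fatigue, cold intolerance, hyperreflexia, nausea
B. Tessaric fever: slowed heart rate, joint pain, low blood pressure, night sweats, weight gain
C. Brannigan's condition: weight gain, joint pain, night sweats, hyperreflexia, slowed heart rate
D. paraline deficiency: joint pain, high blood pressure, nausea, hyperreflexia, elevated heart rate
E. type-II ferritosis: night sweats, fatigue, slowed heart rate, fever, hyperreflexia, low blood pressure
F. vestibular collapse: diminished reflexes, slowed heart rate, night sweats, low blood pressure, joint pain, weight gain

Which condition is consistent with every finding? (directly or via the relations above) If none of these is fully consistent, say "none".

For each candidate, compare predicted effects to what was observed:
(A) Dravin's disease — night sweats ✗; joint pain ✗; hyperreflexia ✓; slowed heart rate ✗; low blood pressure ✗
(B) Tessaric fever — night sweats ✓; joint pain ✓; hyperreflexia ✗; slowed heart rate ✓; low blood pressure ✓
(C) Brannigan's condition — night sweats ✓; joint pain ✓; hyperreflexia ✓; slowed heart rate ✓; low blood pressure ✗
(D) paraline deficiency — night sweats ✗; joint pain ✓; hyperreflexia ✓; slowed heart rate ✗; low blood pressure ✗
(E) type-II ferritosis — night sweats ✓; joint pain ✓ (via night sweats → joint pain); hyperreflexia ✓; slowed heart rate ✓; low blood pressure ✓
(F) vestibular collapse — night sweats ✓; joint pain ✓; hyperreflexia ✗; slowed heart rate ✓; low blood pressure ✓
(E) is the only candidate with no mismatches.

E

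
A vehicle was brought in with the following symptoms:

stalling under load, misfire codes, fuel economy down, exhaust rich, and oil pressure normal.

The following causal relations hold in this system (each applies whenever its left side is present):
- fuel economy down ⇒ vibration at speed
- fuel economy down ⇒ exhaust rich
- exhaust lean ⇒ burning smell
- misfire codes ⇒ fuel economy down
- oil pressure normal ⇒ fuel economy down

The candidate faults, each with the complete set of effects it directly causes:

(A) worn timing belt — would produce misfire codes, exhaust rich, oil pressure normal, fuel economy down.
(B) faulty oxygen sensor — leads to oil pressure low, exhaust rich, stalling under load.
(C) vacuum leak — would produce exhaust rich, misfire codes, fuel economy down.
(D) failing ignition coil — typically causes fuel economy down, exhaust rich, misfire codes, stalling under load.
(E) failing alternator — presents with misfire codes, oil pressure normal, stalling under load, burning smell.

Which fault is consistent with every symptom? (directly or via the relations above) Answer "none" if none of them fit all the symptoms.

Per-candidate check:
(A) worn timing belt — stalling under load NO; misfire codes yes; fuel economy down yes; exhaust rich yes; oil pressure normal yes
(B) faulty oxygen sensor — fails on misfire codes, fuel economy down, oil pressure normal (predicts oil pressure low, not oil pressure normal)
(C) vacuum leak — stalling under load NO; misfire codes yes; fuel economy down yes; exhaust rich yes; oil pressure normal NO
(D) failing ignition coil — does not account for oil pressure normal
(E) failing alternator — stalling under load yes; misfire codes yes; fuel economy down yes (by misfire codes → fuel economy down); exhaust rich yes (by misfire codes → fuel economy down → exhaust rich); oil pressure normal yes
(E) alone accounts for all the evidence.

E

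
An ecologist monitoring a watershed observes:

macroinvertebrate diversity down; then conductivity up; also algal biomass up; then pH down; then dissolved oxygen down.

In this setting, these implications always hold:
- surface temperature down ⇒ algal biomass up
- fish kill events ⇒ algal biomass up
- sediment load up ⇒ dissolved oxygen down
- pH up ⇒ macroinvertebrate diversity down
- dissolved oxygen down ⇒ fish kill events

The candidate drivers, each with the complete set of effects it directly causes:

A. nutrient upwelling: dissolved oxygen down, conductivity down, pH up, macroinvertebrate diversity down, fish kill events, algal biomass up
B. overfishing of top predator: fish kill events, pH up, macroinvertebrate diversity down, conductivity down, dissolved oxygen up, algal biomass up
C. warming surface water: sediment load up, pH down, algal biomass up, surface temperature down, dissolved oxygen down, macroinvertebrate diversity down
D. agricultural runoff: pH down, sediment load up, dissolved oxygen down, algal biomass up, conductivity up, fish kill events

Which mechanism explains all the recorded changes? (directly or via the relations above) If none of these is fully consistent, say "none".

none

Testing each hypothesis:
(A) nutrient upwelling — fails on conductivity up, pH down (predicts conductivity down, not conductivity up; predicts pH up, not pH down)
(B) overfishing of top predator — fails on conductivity up, pH down, dissolved oxygen down (predicts conductivity down, not conductivity up; predicts pH up, not pH down; predicts dissolved oxygen up, not dissolved oxygen down)
(C) warming surface water — does not account for conductivity up
(D) agricultural runoff — does not account for macroinvertebrate diversity down
None of the listed candidates fits everything.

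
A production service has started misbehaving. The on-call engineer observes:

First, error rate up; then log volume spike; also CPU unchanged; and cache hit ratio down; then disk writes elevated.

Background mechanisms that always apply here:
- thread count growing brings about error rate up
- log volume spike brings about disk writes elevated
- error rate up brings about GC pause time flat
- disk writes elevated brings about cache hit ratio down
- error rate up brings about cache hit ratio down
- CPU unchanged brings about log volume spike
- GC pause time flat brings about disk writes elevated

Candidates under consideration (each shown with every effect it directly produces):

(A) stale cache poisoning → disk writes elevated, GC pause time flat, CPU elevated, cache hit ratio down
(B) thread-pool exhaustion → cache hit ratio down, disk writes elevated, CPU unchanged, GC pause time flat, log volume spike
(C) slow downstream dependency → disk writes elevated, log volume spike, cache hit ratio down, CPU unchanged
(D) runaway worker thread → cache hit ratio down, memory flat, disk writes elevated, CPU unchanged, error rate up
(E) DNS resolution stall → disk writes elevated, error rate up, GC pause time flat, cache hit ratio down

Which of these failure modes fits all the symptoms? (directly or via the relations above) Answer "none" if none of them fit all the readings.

D

Checking each candidate against the observations:
(A) stale cache poisoning — fails on error rate up, log volume spike, CPU unchanged (predicts CPU elevated, not CPU unchanged)
(B) thread-pool exhaustion — error rate up miss; log volume spike match; CPU unchanged match; cache hit ratio down match; disk writes elevated match
(C) slow downstream dependency — error rate up miss; log volume spike match; CPU unchanged match; cache hit ratio down match; disk writes elevated match
(D) runaway worker thread — accounts for every observation (log volume spike through CPU unchanged → log volume spike)
(E) DNS resolution stall — does not account for log volume spike, CPU unchanged
(D) alone accounts for all the evidence.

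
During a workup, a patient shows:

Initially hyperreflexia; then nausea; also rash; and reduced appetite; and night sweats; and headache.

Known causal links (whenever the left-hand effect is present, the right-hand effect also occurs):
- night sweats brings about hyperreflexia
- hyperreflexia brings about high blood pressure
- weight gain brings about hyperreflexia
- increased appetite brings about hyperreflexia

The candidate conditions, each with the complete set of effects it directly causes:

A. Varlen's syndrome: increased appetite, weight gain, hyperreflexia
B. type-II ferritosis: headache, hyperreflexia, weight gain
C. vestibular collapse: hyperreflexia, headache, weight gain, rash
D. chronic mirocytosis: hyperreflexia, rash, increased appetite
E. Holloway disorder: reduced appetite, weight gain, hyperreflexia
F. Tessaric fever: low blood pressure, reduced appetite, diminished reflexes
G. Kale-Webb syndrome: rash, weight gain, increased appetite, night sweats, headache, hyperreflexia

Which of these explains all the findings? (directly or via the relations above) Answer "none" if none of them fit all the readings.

Testing each hypothesis:
(A) Varlen's syndrome — fails on nausea, rash, reduced appetite, night sweats, headache (predicts increased appetite, not reduced appetite)
(B) type-II ferritosis — hyperreflexia ✓; nausea ✗; rash ✗; reduced appetite ✗; night sweats ✗; headache ✓
(C) vestibular collapse — hyperreflexia ✓; nausea ✗; rash ✓; reduced appetite ✗; night sweats ✗; headache ✓
(D) chronic mirocytosis — fails on nausea, reduced appetite, night sweats, headache (predicts increased appetite, not reduced appetite)
(E) Holloway disorder — does not account for nausea, rash, night sweats, headache
(F) Tessaric fever — fails on hyperreflexia, nausea, rash, night sweats, headache (predicts diminished reflexes, not hyperreflexia)
(G) Kale-Webb syndrome — hyperreflexia ✓; nausea ✗; rash ✓; reduced appetite ✗; night sweats ✓; headache ✓
None of the listed candidates fits everything.

none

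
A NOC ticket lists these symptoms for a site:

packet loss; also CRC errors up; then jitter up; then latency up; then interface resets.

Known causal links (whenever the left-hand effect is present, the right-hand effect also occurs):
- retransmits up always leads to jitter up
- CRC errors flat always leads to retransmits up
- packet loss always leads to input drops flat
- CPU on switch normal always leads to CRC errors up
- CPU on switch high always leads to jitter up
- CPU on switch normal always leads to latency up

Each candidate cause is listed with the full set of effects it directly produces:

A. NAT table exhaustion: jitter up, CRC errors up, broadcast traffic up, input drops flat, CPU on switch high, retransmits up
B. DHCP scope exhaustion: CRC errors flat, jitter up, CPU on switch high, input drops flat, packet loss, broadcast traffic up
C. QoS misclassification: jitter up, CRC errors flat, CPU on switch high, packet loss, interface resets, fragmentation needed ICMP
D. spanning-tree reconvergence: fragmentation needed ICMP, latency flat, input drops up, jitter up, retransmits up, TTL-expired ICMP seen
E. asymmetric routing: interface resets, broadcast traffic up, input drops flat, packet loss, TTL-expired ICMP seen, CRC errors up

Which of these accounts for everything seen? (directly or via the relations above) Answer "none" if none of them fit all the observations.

For each candidate, compare predicted effects to what was observed:
(A) NAT table exhaustion — does not account for packet loss, latency up, interface resets
(B) DHCP scope exhaustion — packet loss match; CRC errors up miss; jitter up match; latency up miss; interface resets miss
(C) QoS misclassification — fails on CRC errors up, latency up (predicts CRC errors flat, not CRC errors up)
(D) spanning-tree reconvergence — fails on packet loss, CRC errors up, latency up, interface resets (predicts latency flat, not latency up)
(E) asymmetric routing — packet loss match; CRC errors up match; jitter up miss; latency up miss; interface resets match
None of the listed candidates fits everything.

none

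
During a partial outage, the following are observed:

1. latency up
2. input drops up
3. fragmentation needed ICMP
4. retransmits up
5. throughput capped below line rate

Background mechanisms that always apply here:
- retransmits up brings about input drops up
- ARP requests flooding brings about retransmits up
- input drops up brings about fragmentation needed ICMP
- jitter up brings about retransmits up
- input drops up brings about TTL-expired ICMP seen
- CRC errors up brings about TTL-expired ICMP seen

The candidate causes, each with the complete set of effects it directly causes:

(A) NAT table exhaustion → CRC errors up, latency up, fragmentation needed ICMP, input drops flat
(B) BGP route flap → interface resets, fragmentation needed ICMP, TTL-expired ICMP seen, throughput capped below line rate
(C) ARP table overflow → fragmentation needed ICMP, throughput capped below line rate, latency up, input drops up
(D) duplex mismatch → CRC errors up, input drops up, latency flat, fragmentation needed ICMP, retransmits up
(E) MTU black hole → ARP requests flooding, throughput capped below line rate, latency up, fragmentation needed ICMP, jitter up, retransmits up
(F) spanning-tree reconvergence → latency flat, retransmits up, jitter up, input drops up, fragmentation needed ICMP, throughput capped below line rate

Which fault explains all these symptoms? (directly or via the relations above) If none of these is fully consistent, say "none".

Checking each candidate against the observations:
(A) NAT table exhaustion — latency up +; input drops up -; fragmentation needed ICMP +; retransmits up -; throughput capped below line rate -
(B) BGP route flap — latency up -; input drops up -; fragmentation needed ICMP +; retransmits up -; throughput capped below line rate +
(C) ARP table overflow — does not account for retransmits up
(D) duplex mismatch — fails on latency up, throughput capped below line rate (predicts latency flat, not latency up)
(E) MTU black hole — latency up +; input drops up + (by retransmits up → input drops up); fragmentation needed ICMP +; retransmits up +; throughput capped below line rate +
(F) spanning-tree reconvergence — fails on latency up (predicts latency flat, not latency up)
(E) alone accounts for all the evidence.

E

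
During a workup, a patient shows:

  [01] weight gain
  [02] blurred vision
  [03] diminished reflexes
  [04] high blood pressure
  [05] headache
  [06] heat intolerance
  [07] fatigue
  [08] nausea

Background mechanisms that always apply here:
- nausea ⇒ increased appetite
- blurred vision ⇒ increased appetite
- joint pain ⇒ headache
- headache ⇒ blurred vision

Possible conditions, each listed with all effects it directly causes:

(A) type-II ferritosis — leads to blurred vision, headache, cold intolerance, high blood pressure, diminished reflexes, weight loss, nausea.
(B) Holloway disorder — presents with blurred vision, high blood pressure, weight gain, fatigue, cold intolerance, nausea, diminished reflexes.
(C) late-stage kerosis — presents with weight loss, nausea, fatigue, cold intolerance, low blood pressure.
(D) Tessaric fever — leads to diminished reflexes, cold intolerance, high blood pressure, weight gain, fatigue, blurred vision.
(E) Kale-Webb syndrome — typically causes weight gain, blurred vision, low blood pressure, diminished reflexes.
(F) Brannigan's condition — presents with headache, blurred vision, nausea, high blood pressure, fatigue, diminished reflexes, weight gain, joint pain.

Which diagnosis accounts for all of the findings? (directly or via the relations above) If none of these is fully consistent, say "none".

Per-candidate check:
(A) type-II ferritosis — weight gain -; blurred vision +; diminished reflexes +; high blood pressure +; headache +; heat intolerance -; fatigue -; nausea +
(B) Holloway disorder — fails on headache, heat intolerance (predicts cold intolerance, not heat intolerance)
(C) late-stage kerosis — weight gain -; blurred vision -; diminished reflexes -; high blood pressure -; headache -; heat intolerance -; fatigue +; nausea +
(D) Tessaric fever — weight gain +; blurred vision +; diminished reflexes +; high blood pressure +; headache -; heat intolerance -; fatigue +; nausea -
(E) Kale-Webb syndrome — weight gain +; blurred vision +; diminished reflexes +; high blood pressure -; headache -; heat intolerance -; fatigue -; nausea -
(F) Brannigan's condition — weight gain +; blurred vision +; diminished reflexes +; high blood pressure +; headache +; heat intolerance -; fatigue +; nausea +
None of the listed candidates fits everything.

none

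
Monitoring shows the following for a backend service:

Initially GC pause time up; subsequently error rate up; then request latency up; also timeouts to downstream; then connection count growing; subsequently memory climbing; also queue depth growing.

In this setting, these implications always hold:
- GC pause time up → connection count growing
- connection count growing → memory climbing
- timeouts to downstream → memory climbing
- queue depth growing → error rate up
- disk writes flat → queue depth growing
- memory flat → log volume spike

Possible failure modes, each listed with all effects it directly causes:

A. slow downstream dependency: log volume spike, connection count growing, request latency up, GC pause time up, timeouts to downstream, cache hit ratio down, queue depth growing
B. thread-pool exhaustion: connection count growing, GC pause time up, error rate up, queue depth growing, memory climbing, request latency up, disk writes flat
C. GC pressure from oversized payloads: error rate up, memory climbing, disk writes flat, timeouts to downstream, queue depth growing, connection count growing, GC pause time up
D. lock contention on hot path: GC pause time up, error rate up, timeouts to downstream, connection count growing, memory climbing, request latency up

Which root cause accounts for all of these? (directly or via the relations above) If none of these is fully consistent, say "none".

Per-candidate check:
(A) slow downstream dependency — GC pause time up match; error rate up match (via queue depth growing → error rate up); request latency up match; timeouts to downstream match; connection count growing match; memory climbing match (via timeouts to downstream → memory climbing); queue depth growing match
(B) thread-pool exhaustion — does not account for timeouts to downstream
(C) GC pressure from oversized payloads — GC pause time up match; error rate up match; request latency up miss; timeouts to downstream match; connection count growing match; memory climbing match; queue depth growing match
(D) lock contention on hot path — GC pause time up match; error rate up match; request latency up match; timeouts to downstream match; connection count growing match; memory climbing match; queue depth growing miss
(A) is the only candidate with no mismatches.

A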